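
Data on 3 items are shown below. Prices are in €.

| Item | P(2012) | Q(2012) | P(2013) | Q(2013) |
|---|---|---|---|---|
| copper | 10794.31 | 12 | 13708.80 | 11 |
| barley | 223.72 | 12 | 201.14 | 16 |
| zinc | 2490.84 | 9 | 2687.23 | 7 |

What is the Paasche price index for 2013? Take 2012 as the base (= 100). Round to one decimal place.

123.7

Paasche price index uses current-period quantities as weights.
ΣP(2013)·Q(2013) = 13708.80×11 + 201.14×16 + 2687.23×7 = 150796.8 + 3218.24 + 18810.61 = 172825.65
ΣP(2012)·Q(2013) = 10794.31×11 + 223.72×16 + 2490.84×7 = 118737.41 + 3579.52 + 17435.88 = 139752.81
Index = 172825.65 / 139752.81 × 100 = 123.6652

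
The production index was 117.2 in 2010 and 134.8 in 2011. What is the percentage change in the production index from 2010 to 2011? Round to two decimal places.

15.02%

Change = (134.8 − 117.2) / 117.2 × 100
       = 17.6 / 117.2 × 100 = 15.0171%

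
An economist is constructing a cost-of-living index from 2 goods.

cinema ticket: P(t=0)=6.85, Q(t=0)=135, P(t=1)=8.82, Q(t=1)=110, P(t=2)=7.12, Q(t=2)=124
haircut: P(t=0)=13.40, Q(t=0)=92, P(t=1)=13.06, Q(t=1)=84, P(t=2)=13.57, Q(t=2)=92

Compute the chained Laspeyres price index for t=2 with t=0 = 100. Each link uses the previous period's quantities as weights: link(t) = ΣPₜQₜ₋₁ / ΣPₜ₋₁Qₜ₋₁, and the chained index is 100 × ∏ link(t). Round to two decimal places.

Link t=0→t=1:
ΣP(t=1)Q(t=0) = 8.82×135 + 13.06×92 = 1190.7 + 1201.52 = 2392.22
ΣP(t=0)Q(t=0) = 6.85×135 + 13.40×92 = 924.75 + 1232.8 = 2157.55
link = 2392.22/2157.55 = 1.108767
Link t=1→t=2:
ΣP(t=2)Q(t=1) = 7.12×110 + 13.57×84 = 783.2 + 1139.88 = 1923.08
ΣP(t=1)Q(t=1) = 8.82×110 + 13.06×84 = 970.2 + 1097.04 = 2067.24
link = 1923.08/2067.24 = 0.930265
Chained index = 100 × 1.108767 × 0.930265 = 103.1446

103.14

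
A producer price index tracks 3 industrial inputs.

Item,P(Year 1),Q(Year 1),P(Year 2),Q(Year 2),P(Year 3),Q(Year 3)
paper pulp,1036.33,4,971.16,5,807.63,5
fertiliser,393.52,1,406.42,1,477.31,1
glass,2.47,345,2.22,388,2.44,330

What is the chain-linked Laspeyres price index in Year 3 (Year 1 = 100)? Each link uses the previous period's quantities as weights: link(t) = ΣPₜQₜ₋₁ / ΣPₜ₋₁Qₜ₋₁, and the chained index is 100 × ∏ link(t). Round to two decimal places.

83.67

Link Year 1→Year 2:
ΣP(Year 2)Q(Year 1) = 971.16×4 + 406.42×1 + 2.22×345 = 3884.64 + 406.42 + 765.9 = 5056.96
ΣP(Year 1)Q(Year 1) = 1036.33×4 + 393.52×1 + 2.47×345 = 4145.32 + 393.52 + 852.15 = 5390.99
link = 5056.96/5390.99 = 0.938039
Link Year 2→Year 3:
ΣP(Year 3)Q(Year 2) = 807.63×5 + 477.31×1 + 2.44×388 = 4038.15 + 477.31 + 946.72 = 5462.18
ΣP(Year 2)Q(Year 2) = 971.16×5 + 406.42×1 + 2.22×388 = 4855.8 + 406.42 + 861.36 = 6123.58
link = 5462.18/6123.58 = 0.891991
Chained index = 100 × 0.938039 × 0.891991 = 83.6723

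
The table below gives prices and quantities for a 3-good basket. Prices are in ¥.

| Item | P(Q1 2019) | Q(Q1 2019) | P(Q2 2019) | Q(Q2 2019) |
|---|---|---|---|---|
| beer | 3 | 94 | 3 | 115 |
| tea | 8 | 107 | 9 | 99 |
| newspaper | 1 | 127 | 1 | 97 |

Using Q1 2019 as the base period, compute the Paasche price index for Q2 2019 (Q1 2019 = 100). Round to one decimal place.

Paasche price index uses current-period quantities as weights.
ΣP(Q2 2019)·Q(Q2 2019) = 3×115 + 9×99 + 1×97 = 345 + 891 + 97 = 1333
ΣP(Q1 2019)·Q(Q2 2019) = 3×115 + 8×99 + 1×97 = 345 + 792 + 97 = 1234
Index = 1333 / 1234 × 100 = 108.0227

108.0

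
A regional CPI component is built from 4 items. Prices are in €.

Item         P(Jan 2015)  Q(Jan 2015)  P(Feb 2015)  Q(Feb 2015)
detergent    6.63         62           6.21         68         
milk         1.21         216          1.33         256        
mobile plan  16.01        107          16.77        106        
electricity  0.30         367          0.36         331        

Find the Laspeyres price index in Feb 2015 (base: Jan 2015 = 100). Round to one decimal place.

104.1

Laspeyres price index uses base-period quantities as weights.
ΣP(Feb 2015)·Q(Jan 2015) = 6.21×62 + 1.33×216 + 16.77×107 + 0.36×367 = 385.02 + 287.28 + 1794.39 + 132.12 = 2598.81
ΣP(Jan 2015)·Q(Jan 2015) = 6.63×62 + 1.21×216 + 16.01×107 + 0.30×367 = 411.06 + 261.36 + 1713.07 + 110.1 = 2495.59
Index = 2598.81 / 2495.59 × 100 = 104.1361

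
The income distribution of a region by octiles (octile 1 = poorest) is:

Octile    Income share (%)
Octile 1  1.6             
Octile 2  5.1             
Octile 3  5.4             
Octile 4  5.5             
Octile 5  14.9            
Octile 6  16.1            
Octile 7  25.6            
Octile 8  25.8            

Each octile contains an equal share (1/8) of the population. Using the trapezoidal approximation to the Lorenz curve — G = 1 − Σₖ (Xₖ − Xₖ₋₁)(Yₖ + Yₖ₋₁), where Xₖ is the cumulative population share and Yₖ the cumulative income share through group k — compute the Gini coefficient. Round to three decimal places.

Cumulative income shares Yₖ: 0.0160, 0.0670, 0.1210, 0.1760, 0.3250, 0.4860, 0.7420, 1.0000
Σ (Xₖ−Xₖ₋₁)(Yₖ+Yₖ₋₁) = (1/8)(0.0160+0.0000) + (1/8)(0.0670+0.0160) + (1/8)(0.1210+0.0670) + (1/8)(0.1760+0.1210) + (1/8)(0.3250+0.1760) + (1/8)(0.4860+0.3250) + (1/8)(0.7420+0.4860) + (1/8)(1.0000+0.7420)
  = 0.0020 + 0.0104 + 0.0235 + 0.0371 + 0.0626 + 0.1014 + 0.1535 + 0.2177 = 0.6082
G = 1 − 0.6082 = 0.3918

0.392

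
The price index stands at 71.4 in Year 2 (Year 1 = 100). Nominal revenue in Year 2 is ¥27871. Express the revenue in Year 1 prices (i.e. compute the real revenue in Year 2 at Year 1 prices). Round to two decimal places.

Real = Nominal ÷ (Index/100) = 27871 ÷ (71.4/100)
     = 27871 ÷ 0.714 = 39035.0140

39035.01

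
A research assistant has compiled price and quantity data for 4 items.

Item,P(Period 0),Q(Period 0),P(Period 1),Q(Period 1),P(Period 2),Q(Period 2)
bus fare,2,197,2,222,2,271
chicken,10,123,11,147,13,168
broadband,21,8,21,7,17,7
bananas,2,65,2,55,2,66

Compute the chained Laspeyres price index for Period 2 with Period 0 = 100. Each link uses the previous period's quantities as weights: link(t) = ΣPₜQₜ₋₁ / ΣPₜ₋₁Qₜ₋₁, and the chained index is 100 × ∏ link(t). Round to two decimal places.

118.61

Link Period 0→Period 1:
ΣP(Period 1)Q(Period 0) = 2×197 + 11×123 + 21×8 + 2×65 = 394 + 1353 + 168 + 130 = 2045
ΣP(Period 0)Q(Period 0) = 2×197 + 10×123 + 21×8 + 2×65 = 394 + 1230 + 168 + 130 = 1922
link = 2045/1922 = 1.063996
Link Period 1→Period 2:
ΣP(Period 2)Q(Period 1) = 2×222 + 13×147 + 17×7 + 2×55 = 444 + 1911 + 119 + 110 = 2584
ΣP(Period 1)Q(Period 1) = 2×222 + 11×147 + 21×7 + 2×55 = 444 + 1617 + 147 + 110 = 2318
link = 2584/2318 = 1.114754
Chained index = 100 × 1.063996 × 1.114754 = 118.6094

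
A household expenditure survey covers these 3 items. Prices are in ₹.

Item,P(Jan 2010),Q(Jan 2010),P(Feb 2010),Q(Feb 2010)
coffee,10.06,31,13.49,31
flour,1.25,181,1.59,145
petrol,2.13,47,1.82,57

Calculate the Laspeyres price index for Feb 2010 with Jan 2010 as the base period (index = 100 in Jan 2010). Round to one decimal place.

124.0

Laspeyres price index uses base-period quantities as weights.
ΣP(Feb 2010)·Q(Jan 2010) = 13.49×31 + 1.59×181 + 1.82×47 = 418.19 + 287.79 + 85.54 = 791.52
ΣP(Jan 2010)·Q(Jan 2010) = 10.06×31 + 1.25×181 + 2.13×47 = 311.86 + 226.25 + 100.11 = 638.22
Index = 791.52 / 638.22 × 100 = 124.0199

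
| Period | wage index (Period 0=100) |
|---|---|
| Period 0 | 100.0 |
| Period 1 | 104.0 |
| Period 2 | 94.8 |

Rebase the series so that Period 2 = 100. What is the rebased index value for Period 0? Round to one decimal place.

105.5

Rebased(Period 0) = 100.0 / 94.8 × 100 = 105.4852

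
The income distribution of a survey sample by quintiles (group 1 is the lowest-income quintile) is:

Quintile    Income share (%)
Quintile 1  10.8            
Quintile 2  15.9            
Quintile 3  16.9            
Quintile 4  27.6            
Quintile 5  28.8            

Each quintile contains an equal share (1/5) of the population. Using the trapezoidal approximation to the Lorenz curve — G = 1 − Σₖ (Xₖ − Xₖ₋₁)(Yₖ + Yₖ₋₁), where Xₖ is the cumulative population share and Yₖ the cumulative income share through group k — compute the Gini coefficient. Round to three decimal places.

0.191

Cumulative income shares Yₖ: 0.1080, 0.2670, 0.4360, 0.7120, 1.0000
Σ (Xₖ−Xₖ₋₁)(Yₖ+Yₖ₋₁) = (1/5)(0.1080+0.0000) + (1/5)(0.2670+0.1080) + (1/5)(0.4360+0.2670) + (1/5)(0.7120+0.4360) + (1/5)(1.0000+0.7120)
  = 0.0216 + 0.0750 + 0.1406 + 0.2296 + 0.3424 = 0.8092
G = 1 − 0.8092 = 0.1908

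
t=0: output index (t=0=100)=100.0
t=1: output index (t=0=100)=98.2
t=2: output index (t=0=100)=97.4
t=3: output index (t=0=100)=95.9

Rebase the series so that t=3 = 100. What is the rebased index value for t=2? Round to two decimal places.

101.56

Rebased(t=2) = 97.4 / 95.9 × 100 = 101.5641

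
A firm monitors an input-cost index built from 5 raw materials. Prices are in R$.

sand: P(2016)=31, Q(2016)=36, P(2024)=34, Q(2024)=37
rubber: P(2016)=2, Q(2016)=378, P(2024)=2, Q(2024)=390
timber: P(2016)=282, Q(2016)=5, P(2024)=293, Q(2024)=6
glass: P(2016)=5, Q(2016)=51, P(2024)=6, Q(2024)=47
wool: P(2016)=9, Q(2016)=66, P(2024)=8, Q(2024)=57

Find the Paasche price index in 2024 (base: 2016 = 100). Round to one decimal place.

103.8

Paasche price index uses current-period quantities as weights.
ΣP(2024)·Q(2024) = 34×37 + 2×390 + 293×6 + 6×47 + 8×57 = 1258 + 780 + 1758 + 282 + 456 = 4534
ΣP(2016)·Q(2024) = 31×37 + 2×390 + 282×6 + 5×47 + 9×57 = 1147 + 780 + 1692 + 235 + 513 = 4367
Index = 4534 / 4367 × 100 = 103.8241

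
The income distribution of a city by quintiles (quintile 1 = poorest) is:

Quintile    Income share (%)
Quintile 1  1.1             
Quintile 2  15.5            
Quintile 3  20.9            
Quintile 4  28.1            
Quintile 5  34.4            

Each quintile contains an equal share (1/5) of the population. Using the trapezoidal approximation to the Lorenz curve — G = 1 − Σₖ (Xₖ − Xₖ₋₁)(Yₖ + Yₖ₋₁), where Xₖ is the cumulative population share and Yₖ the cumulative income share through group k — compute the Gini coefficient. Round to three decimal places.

Cumulative income shares Yₖ: 0.0110, 0.1660, 0.3750, 0.6560, 1.0000
Σ (Xₖ−Xₖ₋₁)(Yₖ+Yₖ₋₁) = (1/5)(0.0110+0.0000) + (1/5)(0.1660+0.0110) + (1/5)(0.3750+0.1660) + (1/5)(0.6560+0.3750) + (1/5)(1.0000+0.6560)
  = 0.0022 + 0.0354 + 0.1082 + 0.2062 + 0.3312 = 0.6832
G = 1 − 0.6832 = 0.3168

0.317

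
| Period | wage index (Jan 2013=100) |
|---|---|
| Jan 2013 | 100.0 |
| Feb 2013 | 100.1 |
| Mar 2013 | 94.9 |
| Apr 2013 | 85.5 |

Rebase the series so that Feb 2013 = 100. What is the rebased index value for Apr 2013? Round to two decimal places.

Rebased(Apr 2013) = 85.5 / 100.1 × 100 = 85.4146

85.41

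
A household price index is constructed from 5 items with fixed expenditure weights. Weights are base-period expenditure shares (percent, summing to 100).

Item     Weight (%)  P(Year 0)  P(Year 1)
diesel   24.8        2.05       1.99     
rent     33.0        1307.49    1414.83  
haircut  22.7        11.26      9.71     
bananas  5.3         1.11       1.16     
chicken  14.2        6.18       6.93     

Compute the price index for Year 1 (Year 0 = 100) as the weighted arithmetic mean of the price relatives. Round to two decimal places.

100.82

diesel: 24.8 × (1.99/2.05) = 24.8 × 0.970732 = 24.0741
rent: 33.0 × (1414.83/1307.49) = 33.0 × 1.082096 = 35.7092
haircut: 22.7 × (9.71/11.26) = 22.7 × 0.862345 = 19.5752
bananas: 5.3 × (1.16/1.11) = 5.3 × 1.045045 = 5.5387
chicken: 14.2 × (6.93/6.18) = 14.2 × 1.121359 = 15.9233
Index = Σ wᵢ·(p₁ᵢ/p₀ᵢ) = 24.0741 + 35.7092 + 19.5752 + 5.5387 + 15.9233 = 100.8206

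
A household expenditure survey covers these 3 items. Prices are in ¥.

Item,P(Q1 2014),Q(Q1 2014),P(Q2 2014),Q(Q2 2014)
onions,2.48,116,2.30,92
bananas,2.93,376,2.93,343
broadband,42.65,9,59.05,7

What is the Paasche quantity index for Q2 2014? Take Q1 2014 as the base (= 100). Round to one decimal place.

Paasche quantity index uses current-period prices as weights.
ΣP(Q2 2014)·Q(Q2 2014) = 2.30×92 + 2.93×343 + 59.05×7 = 211.6 + 1004.99 + 413.35 = 1629.94
ΣP(Q2 2014)·Q(Q1 2014) = 2.30×116 + 2.93×376 + 59.05×9 = 266.8 + 1101.68 + 531.45 = 1899.93
Index = 1629.94 / 1899.93 × 100 = 85.7895

85.8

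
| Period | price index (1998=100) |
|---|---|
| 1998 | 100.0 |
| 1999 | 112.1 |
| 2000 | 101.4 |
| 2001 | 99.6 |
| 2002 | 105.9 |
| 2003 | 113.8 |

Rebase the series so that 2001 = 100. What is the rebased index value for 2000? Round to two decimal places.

Rebased(2000) = 101.4 / 99.6 × 100 = 101.8072

101.81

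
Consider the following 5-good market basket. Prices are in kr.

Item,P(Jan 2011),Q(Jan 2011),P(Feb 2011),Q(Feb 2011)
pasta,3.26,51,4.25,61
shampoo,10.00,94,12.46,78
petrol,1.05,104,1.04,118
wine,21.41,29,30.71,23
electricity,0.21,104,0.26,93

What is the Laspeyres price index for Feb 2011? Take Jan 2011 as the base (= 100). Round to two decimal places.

129.90

Laspeyres price index uses base-period quantities as weights.
ΣP(Feb 2011)·Q(Jan 2011) = 4.25×51 + 12.46×94 + 1.04×104 + 30.71×29 + 0.26×104 = 216.75 + 1171.24 + 108.16 + 890.59 + 27.04 = 2413.78
ΣP(Jan 2011)·Q(Jan 2011) = 3.26×51 + 10.00×94 + 1.05×104 + 21.41×29 + 0.21×104 = 166.26 + 940 + 109.2 + 620.89 + 21.84 = 1858.19
Index = 2413.78 / 1858.19 × 100 = 129.8995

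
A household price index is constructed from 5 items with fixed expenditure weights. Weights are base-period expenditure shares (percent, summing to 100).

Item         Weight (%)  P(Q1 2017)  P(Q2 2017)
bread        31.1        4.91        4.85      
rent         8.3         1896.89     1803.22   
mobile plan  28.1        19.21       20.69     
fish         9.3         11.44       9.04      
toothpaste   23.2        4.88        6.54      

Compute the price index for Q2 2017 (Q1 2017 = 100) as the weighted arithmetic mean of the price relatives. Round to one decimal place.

107.3

bread: 31.1 × (4.85/4.91) = 31.1 × 0.987780 = 30.7200
rent: 8.3 × (1803.22/1896.89) = 8.3 × 0.950619 = 7.8901
mobile plan: 28.1 × (20.69/19.21) = 28.1 × 1.077043 = 30.2649
fish: 9.3 × (9.04/11.44) = 9.3 × 0.790210 = 7.3490
toothpaste: 23.2 × (6.54/4.88) = 23.2 × 1.340164 = 31.0918
Index = Σ wᵢ·(p₁ᵢ/p₀ᵢ) = 30.7200 + 7.8901 + 30.2649 + 7.3490 + 31.0918 = 107.3158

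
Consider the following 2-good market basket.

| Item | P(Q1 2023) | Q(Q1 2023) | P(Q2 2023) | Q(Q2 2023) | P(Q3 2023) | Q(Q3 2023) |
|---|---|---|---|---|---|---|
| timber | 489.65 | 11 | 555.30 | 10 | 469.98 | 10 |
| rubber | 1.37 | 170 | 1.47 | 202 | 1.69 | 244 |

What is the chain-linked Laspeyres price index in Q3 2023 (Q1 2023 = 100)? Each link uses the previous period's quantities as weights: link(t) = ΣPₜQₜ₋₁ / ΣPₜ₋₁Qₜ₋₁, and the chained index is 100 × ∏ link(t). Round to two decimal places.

97.51

Link Q1 2023→Q2 2023:
ΣP(Q2 2023)Q(Q1 2023) = 555.30×11 + 1.47×170 = 6108.3 + 249.9 = 6358.2
ΣP(Q1 2023)Q(Q1 2023) = 489.65×11 + 1.37×170 = 5386.15 + 232.9 = 5619.05
link = 6358.2/5619.05 = 1.131544
Link Q2 2023→Q3 2023:
ΣP(Q3 2023)Q(Q2 2023) = 469.98×10 + 1.69×202 = 4699.8 + 341.38 = 5041.18
ΣP(Q2 2023)Q(Q2 2023) = 555.30×10 + 1.47×202 = 5553 + 296.94 = 5849.94
link = 5041.18/5849.94 = 0.861749
Chained index = 100 × 1.131544 × 0.861749 = 97.5107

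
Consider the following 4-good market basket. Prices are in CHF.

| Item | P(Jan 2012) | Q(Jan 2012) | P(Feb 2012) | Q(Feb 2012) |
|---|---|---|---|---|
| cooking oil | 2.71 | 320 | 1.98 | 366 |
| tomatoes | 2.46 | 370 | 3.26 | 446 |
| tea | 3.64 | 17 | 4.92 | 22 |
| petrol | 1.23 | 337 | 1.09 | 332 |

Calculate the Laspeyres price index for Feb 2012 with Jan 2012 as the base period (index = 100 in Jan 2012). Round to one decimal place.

101.6

Laspeyres price index uses base-period quantities as weights.
ΣP(Feb 2012)·Q(Jan 2012) = 1.98×320 + 3.26×370 + 4.92×17 + 1.09×337 = 633.6 + 1206.2 + 83.64 + 367.33 = 2290.77
ΣP(Jan 2012)·Q(Jan 2012) = 2.71×320 + 2.46×370 + 3.64×17 + 1.23×337 = 867.2 + 910.2 + 61.88 + 414.51 = 2253.79
Index = 2290.77 / 2253.79 × 100 = 101.6408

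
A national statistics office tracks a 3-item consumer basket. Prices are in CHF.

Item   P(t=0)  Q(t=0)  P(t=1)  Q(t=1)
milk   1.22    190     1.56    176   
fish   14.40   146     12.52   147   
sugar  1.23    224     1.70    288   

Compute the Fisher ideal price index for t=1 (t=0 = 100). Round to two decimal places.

96.48

Laspeyres component (base-period weights):
ΣP(t=1)Q(t=0) = 1.56×190 + 12.52×146 + 1.70×224 = 296.4 + 1827.92 + 380.8 = 2505.12
ΣP(t=0)Q(t=0) = 1.22×190 + 14.40×146 + 1.23×224 = 231.8 + 2102.4 + 275.52 = 2609.72
L = 2505.12 / 2609.72 × 100 = 95.9919
Paasche component (current-period weights):
ΣP(t=1)Q(t=1) = 1.56×176 + 12.52×147 + 1.70×288 = 274.56 + 1840.44 + 489.6 = 2604.6
ΣP(t=0)Q(t=1) = 1.22×176 + 14.40×147 + 1.23×288 = 214.72 + 2116.8 + 354.24 = 2685.76
P = 2604.6 / 2685.76 × 100 = 96.9781
Fisher = √(L × P) = √(95.9919 × 96.9781) = 96.4838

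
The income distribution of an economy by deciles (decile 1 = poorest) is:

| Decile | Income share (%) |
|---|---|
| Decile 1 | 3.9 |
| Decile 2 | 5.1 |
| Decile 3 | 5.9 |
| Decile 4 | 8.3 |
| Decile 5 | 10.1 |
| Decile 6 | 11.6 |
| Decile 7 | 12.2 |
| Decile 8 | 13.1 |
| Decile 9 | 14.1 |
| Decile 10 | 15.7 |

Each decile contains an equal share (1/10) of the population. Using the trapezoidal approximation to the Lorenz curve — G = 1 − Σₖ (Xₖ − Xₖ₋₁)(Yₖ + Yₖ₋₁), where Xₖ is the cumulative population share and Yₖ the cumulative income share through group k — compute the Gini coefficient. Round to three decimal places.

0.218

Cumulative income shares Yₖ: 0.0390, 0.0900, 0.1490, 0.2320, 0.3330, 0.4490, 0.5710, 0.7020, 0.8430, 1.0000
Σ (Xₖ−Xₖ₋₁)(Yₖ+Yₖ₋₁) = (1/10)(0.0390+0.0000) + (1/10)(0.0900+0.0390) + (1/10)(0.1490+0.0900) + (1/10)(0.2320+0.1490) + (1/10)(0.3330+0.2320) + (1/10)(0.4490+0.3330) + (1/10)(0.5710+0.4490) + (1/10)(0.7020+0.5710) + (1/10)(0.8430+0.7020) + (1/10)(1.0000+0.8430)
  = 0.0039 + 0.0129 + 0.0239 + 0.0381 + 0.0565 + 0.0782 + 0.1020 + 0.1273 + 0.1545 + 0.1843 = 0.7816
G = 1 − 0.7816 = 0.2184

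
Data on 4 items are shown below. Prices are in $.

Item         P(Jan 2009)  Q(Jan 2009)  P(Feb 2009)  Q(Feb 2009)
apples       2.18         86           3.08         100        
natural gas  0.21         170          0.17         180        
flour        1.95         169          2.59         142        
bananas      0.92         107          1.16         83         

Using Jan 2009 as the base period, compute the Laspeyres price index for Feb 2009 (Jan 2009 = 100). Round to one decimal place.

131.4

Laspeyres price index uses base-period quantities as weights.
ΣP(Feb 2009)·Q(Jan 2009) = 3.08×86 + 0.17×170 + 2.59×169 + 1.16×107 = 264.88 + 28.9 + 437.71 + 124.12 = 855.61
ΣP(Jan 2009)·Q(Jan 2009) = 2.18×86 + 0.21×170 + 1.95×169 + 0.92×107 = 187.48 + 35.7 + 329.55 + 98.44 = 651.17
Index = 855.61 / 651.17 × 100 = 131.3958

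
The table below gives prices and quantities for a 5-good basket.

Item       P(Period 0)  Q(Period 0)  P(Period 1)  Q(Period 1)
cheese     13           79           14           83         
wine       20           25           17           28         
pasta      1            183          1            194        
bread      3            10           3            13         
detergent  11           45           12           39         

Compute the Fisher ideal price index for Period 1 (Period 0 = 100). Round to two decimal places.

Laspeyres component (base-period weights):
ΣP(Period 1)Q(Period 0) = 14×79 + 17×25 + 1×183 + 3×10 + 12×45 = 1106 + 425 + 183 + 30 + 540 = 2284
ΣP(Period 0)Q(Period 0) = 13×79 + 20×25 + 1×183 + 3×10 + 11×45 = 1027 + 500 + 183 + 30 + 495 = 2235
L = 2284 / 2235 × 100 = 102.1924
Paasche component (current-period weights):
ΣP(Period 1)Q(Period 1) = 14×83 + 17×28 + 1×194 + 3×13 + 12×39 = 1162 + 476 + 194 + 39 + 468 = 2339
ΣP(Period 0)Q(Period 1) = 13×83 + 20×28 + 1×194 + 3×13 + 11×39 = 1079 + 560 + 194 + 39 + 429 = 2301
P = 2339 / 2301 × 100 = 101.6515
Fisher = √(L × P) = √(102.1924 × 101.6515) = 101.9216

101.92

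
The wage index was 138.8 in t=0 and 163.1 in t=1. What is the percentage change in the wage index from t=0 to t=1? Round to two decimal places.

Change = (163.1 − 138.8) / 138.8 × 100
       = 24.3 / 138.8 × 100 = 17.5072%

17.51%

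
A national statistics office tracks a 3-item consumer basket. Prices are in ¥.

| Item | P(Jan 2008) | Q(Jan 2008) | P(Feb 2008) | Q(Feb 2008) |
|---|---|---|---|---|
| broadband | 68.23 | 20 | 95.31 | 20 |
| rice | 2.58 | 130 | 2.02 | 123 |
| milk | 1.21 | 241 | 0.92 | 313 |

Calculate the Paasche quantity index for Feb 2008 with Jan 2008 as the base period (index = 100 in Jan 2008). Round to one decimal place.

102.2

Paasche quantity index uses current-period prices as weights.
ΣP(Feb 2008)·Q(Feb 2008) = 95.31×20 + 2.02×123 + 0.92×313 = 1906.2 + 248.46 + 287.96 = 2442.62
ΣP(Feb 2008)·Q(Jan 2008) = 95.31×20 + 2.02×130 + 0.92×241 = 1906.2 + 262.6 + 221.72 = 2390.52
Index = 2442.62 / 2390.52 × 100 = 102.1794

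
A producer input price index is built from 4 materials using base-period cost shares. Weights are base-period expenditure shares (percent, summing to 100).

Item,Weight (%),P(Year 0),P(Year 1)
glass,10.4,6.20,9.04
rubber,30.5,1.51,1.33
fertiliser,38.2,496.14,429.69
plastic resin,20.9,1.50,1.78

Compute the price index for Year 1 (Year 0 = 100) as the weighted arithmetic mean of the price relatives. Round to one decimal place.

glass: 10.4 × (9.04/6.20) = 10.4 × 1.458065 = 15.1639
rubber: 30.5 × (1.33/1.51) = 30.5 × 0.880795 = 26.8642
fertiliser: 38.2 × (429.69/496.14) = 38.2 × 0.866066 = 33.0837
plastic resin: 20.9 × (1.78/1.50) = 20.9 × 1.186667 = 24.8013
Index = Σ wᵢ·(p₁ᵢ/p₀ᵢ) = 15.1639 + 26.8642 + 33.0837 + 24.8013 = 99.9132

99.9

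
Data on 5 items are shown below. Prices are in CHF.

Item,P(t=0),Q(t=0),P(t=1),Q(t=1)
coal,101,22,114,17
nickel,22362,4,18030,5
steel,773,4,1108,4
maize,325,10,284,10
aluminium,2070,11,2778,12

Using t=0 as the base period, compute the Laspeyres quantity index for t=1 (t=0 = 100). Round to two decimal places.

119.81

Laspeyres quantity index uses base-period prices as weights.
ΣP(t=0)·Q(t=1) = 101×17 + 22362×5 + 773×4 + 325×10 + 2070×12 = 1717 + 111810 + 3092 + 3250 + 24840 = 144709
ΣP(t=0)·Q(t=0) = 101×22 + 22362×4 + 773×4 + 325×10 + 2070×11 = 2222 + 89448 + 3092 + 3250 + 22770 = 120782
Index = 144709 / 120782 × 100 = 119.8101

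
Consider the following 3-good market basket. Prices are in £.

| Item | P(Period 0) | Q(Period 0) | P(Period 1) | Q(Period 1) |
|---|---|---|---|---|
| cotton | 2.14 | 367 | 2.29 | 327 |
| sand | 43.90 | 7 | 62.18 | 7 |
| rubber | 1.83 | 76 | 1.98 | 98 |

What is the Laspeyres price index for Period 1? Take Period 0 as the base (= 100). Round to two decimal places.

Laspeyres price index uses base-period quantities as weights.
ΣP(Period 1)·Q(Period 0) = 2.29×367 + 62.18×7 + 1.98×76 = 840.43 + 435.26 + 150.48 = 1426.17
ΣP(Period 0)·Q(Period 0) = 2.14×367 + 43.90×7 + 1.83×76 = 785.38 + 307.3 + 139.08 = 1231.76
Index = 1426.17 / 1231.76 × 100 = 115.7831

115.78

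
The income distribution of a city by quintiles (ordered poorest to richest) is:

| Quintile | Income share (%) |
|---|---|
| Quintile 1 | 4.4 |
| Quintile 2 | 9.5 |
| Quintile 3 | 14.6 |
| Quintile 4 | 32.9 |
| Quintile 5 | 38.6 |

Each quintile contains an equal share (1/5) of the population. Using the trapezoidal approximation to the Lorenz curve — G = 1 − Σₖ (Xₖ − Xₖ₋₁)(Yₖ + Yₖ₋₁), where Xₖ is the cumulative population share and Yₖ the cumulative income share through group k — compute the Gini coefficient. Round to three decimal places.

Cumulative income shares Yₖ: 0.0440, 0.1390, 0.2850, 0.6140, 1.0000
Σ (Xₖ−Xₖ₋₁)(Yₖ+Yₖ₋₁) = (1/5)(0.0440+0.0000) + (1/5)(0.1390+0.0440) + (1/5)(0.2850+0.1390) + (1/5)(0.6140+0.2850) + (1/5)(1.0000+0.6140)
  = 0.0088 + 0.0366 + 0.0848 + 0.1798 + 0.3228 = 0.6328
G = 1 − 0.6328 = 0.3672

0.367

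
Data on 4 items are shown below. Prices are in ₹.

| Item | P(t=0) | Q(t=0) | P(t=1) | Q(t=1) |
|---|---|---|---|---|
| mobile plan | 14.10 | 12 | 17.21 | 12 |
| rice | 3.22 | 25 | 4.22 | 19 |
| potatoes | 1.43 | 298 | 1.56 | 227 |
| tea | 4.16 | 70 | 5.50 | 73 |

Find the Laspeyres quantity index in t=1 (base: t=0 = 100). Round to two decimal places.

Laspeyres quantity index uses base-period prices as weights.
ΣP(t=0)·Q(t=1) = 14.10×12 + 3.22×19 + 1.43×227 + 4.16×73 = 169.2 + 61.18 + 324.61 + 303.68 = 858.67
ΣP(t=0)·Q(t=0) = 14.10×12 + 3.22×25 + 1.43×298 + 4.16×70 = 169.2 + 80.5 + 426.14 + 291.2 = 967.04
Index = 858.67 / 967.04 × 100 = 88.7936

88.79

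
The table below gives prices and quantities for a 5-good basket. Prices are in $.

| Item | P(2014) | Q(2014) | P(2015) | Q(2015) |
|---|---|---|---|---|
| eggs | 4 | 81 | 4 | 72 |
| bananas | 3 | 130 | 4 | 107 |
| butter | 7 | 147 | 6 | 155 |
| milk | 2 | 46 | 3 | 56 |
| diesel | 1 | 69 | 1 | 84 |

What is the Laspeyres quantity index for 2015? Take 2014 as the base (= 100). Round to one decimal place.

99.3

Laspeyres quantity index uses base-period prices as weights.
ΣP(2014)·Q(2015) = 4×72 + 3×107 + 7×155 + 2×56 + 1×84 = 288 + 321 + 1085 + 112 + 84 = 1890
ΣP(2014)·Q(2014) = 4×81 + 3×130 + 7×147 + 2×46 + 1×69 = 324 + 390 + 1029 + 92 + 69 = 1904
Index = 1890 / 1904 × 100 = 99.2647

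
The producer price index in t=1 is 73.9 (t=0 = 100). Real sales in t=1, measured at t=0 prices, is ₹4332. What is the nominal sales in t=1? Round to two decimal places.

Nominal = Real × (Index/100) = 4332 × (73.9/100)
        = 4332 × 0.739 = 3201.3480

3201.35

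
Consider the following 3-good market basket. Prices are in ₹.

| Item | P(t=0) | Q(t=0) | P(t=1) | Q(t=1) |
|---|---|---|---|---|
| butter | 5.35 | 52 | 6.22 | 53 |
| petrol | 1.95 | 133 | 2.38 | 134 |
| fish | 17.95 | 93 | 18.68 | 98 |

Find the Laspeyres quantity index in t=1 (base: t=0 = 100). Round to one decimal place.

104.4

Laspeyres quantity index uses base-period prices as weights.
ΣP(t=0)·Q(t=1) = 5.35×53 + 1.95×134 + 17.95×98 = 283.55 + 261.3 + 1759.1 = 2303.95
ΣP(t=0)·Q(t=0) = 5.35×52 + 1.95×133 + 17.95×93 = 278.2 + 259.35 + 1669.35 = 2206.9
Index = 2303.95 / 2206.9 × 100 = 104.3976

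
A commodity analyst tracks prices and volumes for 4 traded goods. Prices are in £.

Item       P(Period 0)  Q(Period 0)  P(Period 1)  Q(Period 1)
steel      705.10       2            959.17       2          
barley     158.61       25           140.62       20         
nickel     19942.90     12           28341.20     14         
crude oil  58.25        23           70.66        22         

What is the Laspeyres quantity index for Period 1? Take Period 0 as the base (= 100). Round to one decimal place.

Laspeyres quantity index uses base-period prices as weights.
ΣP(Period 0)·Q(Period 1) = 705.10×2 + 158.61×20 + 19942.90×14 + 58.25×22 = 1410.2 + 3172.2 + 279200.6 + 1281.5 = 285064.5
ΣP(Period 0)·Q(Period 0) = 705.10×2 + 158.61×25 + 19942.90×12 + 58.25×23 = 1410.2 + 3965.25 + 239314.8 + 1339.75 = 246030
Index = 285064.5 / 246030 × 100 = 115.8657

115.9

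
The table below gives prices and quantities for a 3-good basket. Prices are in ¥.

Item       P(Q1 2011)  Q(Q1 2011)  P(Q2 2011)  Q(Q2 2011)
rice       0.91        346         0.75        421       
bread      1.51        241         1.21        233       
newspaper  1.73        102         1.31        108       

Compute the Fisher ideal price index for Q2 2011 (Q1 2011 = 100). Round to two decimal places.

Laspeyres component (base-period weights):
ΣP(Q2 2011)Q(Q1 2011) = 0.75×346 + 1.21×241 + 1.31×102 = 259.5 + 291.61 + 133.62 = 684.73
ΣP(Q1 2011)Q(Q1 2011) = 0.91×346 + 1.51×241 + 1.73×102 = 314.86 + 363.91 + 176.46 = 855.23
L = 684.73 / 855.23 × 100 = 80.0638
Paasche component (current-period weights):
ΣP(Q2 2011)Q(Q2 2011) = 0.75×421 + 1.21×233 + 1.31×108 = 315.75 + 281.93 + 141.48 = 739.16
ΣP(Q1 2011)Q(Q2 2011) = 0.91×421 + 1.51×233 + 1.73×108 = 383.11 + 351.83 + 186.84 = 921.78
P = 739.16 / 921.78 × 100 = 80.1883
Fisher = √(L × P) = √(80.0638 × 80.1883) = 80.1261

80.13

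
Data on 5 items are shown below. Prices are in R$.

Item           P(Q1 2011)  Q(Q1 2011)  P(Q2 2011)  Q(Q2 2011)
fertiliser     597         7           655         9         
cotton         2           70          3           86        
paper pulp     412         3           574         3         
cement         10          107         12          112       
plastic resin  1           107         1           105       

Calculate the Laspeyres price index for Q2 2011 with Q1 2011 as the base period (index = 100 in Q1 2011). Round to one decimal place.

Laspeyres price index uses base-period quantities as weights.
ΣP(Q2 2011)·Q(Q1 2011) = 655×7 + 3×70 + 574×3 + 12×107 + 1×107 = 4585 + 210 + 1722 + 1284 + 107 = 7908
ΣP(Q1 2011)·Q(Q1 2011) = 597×7 + 2×70 + 412×3 + 10×107 + 1×107 = 4179 + 140 + 1236 + 1070 + 107 = 6732
Index = 7908 / 6732 × 100 = 117.4688

117.5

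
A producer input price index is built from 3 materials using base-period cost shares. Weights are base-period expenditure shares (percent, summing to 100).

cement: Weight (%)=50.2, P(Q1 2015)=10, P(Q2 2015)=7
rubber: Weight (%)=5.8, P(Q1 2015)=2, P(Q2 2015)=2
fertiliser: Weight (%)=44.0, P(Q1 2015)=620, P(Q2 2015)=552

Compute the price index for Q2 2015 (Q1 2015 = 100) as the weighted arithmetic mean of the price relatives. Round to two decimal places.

cement: 50.2 × (7/10) = 50.2 × 0.700000 = 35.1400
rubber: 5.8 × (2/2) = 5.8 × 1.000000 = 5.8000
fertiliser: 44.0 × (552/620) = 44.0 × 0.890323 = 39.1742
Index = Σ wᵢ·(p₁ᵢ/p₀ᵢ) = 35.1400 + 5.8000 + 39.1742 = 80.1142

80.11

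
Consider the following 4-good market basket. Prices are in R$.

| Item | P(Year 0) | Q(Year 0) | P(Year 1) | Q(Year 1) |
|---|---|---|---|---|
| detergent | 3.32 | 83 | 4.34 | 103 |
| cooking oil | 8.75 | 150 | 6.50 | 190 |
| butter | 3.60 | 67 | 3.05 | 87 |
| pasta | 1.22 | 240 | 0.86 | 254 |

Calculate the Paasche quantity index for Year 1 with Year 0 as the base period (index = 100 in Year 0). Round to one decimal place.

124.0

Paasche quantity index uses current-period prices as weights.
ΣP(Year 1)·Q(Year 1) = 4.34×103 + 6.50×190 + 3.05×87 + 0.86×254 = 447.02 + 1235 + 265.35 + 218.44 = 2165.81
ΣP(Year 1)·Q(Year 0) = 4.34×83 + 6.50×150 + 3.05×67 + 0.86×240 = 360.22 + 975 + 204.35 + 206.4 = 1745.97
Index = 2165.81 / 1745.97 × 100 = 124.0462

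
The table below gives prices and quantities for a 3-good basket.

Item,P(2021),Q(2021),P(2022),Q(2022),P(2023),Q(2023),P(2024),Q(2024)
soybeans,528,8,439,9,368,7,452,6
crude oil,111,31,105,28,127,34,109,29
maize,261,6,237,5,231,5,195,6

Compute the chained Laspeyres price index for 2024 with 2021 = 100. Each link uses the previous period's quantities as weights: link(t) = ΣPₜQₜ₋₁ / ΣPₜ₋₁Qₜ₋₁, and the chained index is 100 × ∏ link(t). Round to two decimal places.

Link 2021→2022:
ΣP(2022)Q(2021) = 439×8 + 105×31 + 237×6 = 3512 + 3255 + 1422 = 8189
ΣP(2021)Q(2021) = 528×8 + 111×31 + 261×6 = 4224 + 3441 + 1566 = 9231
link = 8189/9231 = 0.887119
Link 2022→2023:
ΣP(2023)Q(2022) = 368×9 + 127×28 + 231×5 = 3312 + 3556 + 1155 = 8023
ΣP(2022)Q(2022) = 439×9 + 105×28 + 237×5 = 3951 + 2940 + 1185 = 8076
link = 8023/8076 = 0.993437
Link 2023→2024:
ΣP(2024)Q(2023) = 452×7 + 109×34 + 195×5 = 3164 + 3706 + 975 = 7845
ΣP(2023)Q(2023) = 368×7 + 127×34 + 231×5 = 2576 + 4318 + 1155 = 8049
link = 7845/8049 = 0.974655
Chained index = 100 × 0.887119 × 0.993437 × 0.974655 = 85.8961

85.90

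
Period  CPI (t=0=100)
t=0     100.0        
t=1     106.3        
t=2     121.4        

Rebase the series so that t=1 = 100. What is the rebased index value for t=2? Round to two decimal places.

Rebased(t=2) = 121.4 / 106.3 × 100 = 114.2051

114.21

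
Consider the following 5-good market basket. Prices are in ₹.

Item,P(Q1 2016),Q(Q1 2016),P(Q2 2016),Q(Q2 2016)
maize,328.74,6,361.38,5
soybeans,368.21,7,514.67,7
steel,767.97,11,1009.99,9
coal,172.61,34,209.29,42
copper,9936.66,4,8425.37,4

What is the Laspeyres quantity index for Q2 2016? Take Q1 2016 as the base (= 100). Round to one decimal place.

99.2

Laspeyres quantity index uses base-period prices as weights.
ΣP(Q1 2016)·Q(Q2 2016) = 328.74×5 + 368.21×7 + 767.97×9 + 172.61×42 + 9936.66×4 = 1643.7 + 2577.47 + 6911.73 + 7249.62 + 39746.64 = 58129.16
ΣP(Q1 2016)·Q(Q1 2016) = 328.74×6 + 368.21×7 + 767.97×11 + 172.61×34 + 9936.66×4 = 1972.44 + 2577.47 + 8447.67 + 5868.74 + 39746.64 = 58612.96
Index = 58129.16 / 58612.96 × 100 = 99.1746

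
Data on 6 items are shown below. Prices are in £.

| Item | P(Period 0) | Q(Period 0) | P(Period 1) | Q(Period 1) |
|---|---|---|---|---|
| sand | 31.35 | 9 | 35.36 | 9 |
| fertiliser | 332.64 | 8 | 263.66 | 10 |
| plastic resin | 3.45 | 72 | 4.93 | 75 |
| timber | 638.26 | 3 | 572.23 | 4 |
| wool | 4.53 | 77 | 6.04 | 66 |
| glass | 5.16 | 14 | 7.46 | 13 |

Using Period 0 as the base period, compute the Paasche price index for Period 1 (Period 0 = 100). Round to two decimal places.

90.02

Paasche price index uses current-period quantities as weights.
ΣP(Period 1)·Q(Period 1) = 35.36×9 + 263.66×10 + 4.93×75 + 572.23×4 + 6.04×66 + 7.46×13 = 318.24 + 2636.6 + 369.75 + 2288.92 + 398.64 + 96.98 = 6109.13
ΣP(Period 0)·Q(Period 1) = 31.35×9 + 332.64×10 + 3.45×75 + 638.26×4 + 4.53×66 + 5.16×13 = 282.15 + 3326.4 + 258.75 + 2553.04 + 298.98 + 67.08 = 6786.4
Index = 6109.13 / 6786.4 × 100 = 90.0202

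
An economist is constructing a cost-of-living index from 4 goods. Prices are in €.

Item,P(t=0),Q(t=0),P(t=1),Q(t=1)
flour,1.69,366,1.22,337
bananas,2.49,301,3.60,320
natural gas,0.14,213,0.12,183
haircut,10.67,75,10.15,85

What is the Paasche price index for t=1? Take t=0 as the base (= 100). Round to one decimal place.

106.5

Paasche price index uses current-period quantities as weights.
ΣP(t=1)·Q(t=1) = 1.22×337 + 3.60×320 + 0.12×183 + 10.15×85 = 411.14 + 1152 + 21.96 + 862.75 = 2447.85
ΣP(t=0)·Q(t=1) = 1.69×337 + 2.49×320 + 0.14×183 + 10.67×85 = 569.53 + 796.8 + 25.62 + 906.95 = 2298.9
Index = 2447.85 / 2298.9 × 100 = 106.4792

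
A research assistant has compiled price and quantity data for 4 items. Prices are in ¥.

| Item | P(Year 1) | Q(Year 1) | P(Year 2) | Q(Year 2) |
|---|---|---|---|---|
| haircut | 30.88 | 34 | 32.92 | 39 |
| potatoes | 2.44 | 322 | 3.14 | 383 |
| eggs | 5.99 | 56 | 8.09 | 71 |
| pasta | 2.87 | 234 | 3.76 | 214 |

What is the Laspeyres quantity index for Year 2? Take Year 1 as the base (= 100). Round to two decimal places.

Laspeyres quantity index uses base-period prices as weights.
ΣP(Year 1)·Q(Year 2) = 30.88×39 + 2.44×383 + 5.99×71 + 2.87×214 = 1204.32 + 934.52 + 425.29 + 614.18 = 3178.31
ΣP(Year 1)·Q(Year 1) = 30.88×34 + 2.44×322 + 5.99×56 + 2.87×234 = 1049.92 + 785.68 + 335.44 + 671.58 = 2842.62
Index = 3178.31 / 2842.62 × 100 = 111.8092

111.81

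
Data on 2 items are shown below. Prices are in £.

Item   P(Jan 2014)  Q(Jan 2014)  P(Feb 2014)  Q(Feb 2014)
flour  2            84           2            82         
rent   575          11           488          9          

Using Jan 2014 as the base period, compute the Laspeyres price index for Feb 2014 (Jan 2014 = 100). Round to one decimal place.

85.3

Laspeyres price index uses base-period quantities as weights.
ΣP(Feb 2014)·Q(Jan 2014) = 2×84 + 488×11 = 168 + 5368 = 5536
ΣP(Jan 2014)·Q(Jan 2014) = 2×84 + 575×11 = 168 + 6325 = 6493
Index = 5536 / 6493 × 100 = 85.2611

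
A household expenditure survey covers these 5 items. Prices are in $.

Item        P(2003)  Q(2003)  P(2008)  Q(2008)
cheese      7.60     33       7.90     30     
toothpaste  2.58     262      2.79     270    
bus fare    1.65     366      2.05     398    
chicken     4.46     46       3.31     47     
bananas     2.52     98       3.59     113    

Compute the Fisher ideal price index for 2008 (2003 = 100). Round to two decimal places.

113.67

Laspeyres component (base-period weights):
ΣP(2008)Q(2003) = 7.90×33 + 2.79×262 + 2.05×366 + 3.31×46 + 3.59×98 = 260.7 + 730.98 + 750.3 + 152.26 + 351.82 = 2246.06
ΣP(2003)Q(2003) = 7.60×33 + 2.58×262 + 1.65×366 + 4.46×46 + 2.52×98 = 250.8 + 675.96 + 603.9 + 205.16 + 246.96 = 1982.78
L = 2246.06 / 1982.78 × 100 = 113.2783
Paasche component (current-period weights):
ΣP(2008)Q(2008) = 7.90×30 + 2.79×270 + 2.05×398 + 3.31×47 + 3.59×113 = 237 + 753.3 + 815.9 + 155.57 + 405.67 = 2367.44
ΣP(2003)Q(2008) = 7.60×30 + 2.58×270 + 1.65×398 + 4.46×47 + 2.52×113 = 228 + 696.6 + 656.7 + 209.62 + 284.76 = 2075.68
P = 2367.44 / 2075.68 × 100 = 114.0561
Fisher = √(L × P) = √(113.2783 × 114.0561) = 113.6666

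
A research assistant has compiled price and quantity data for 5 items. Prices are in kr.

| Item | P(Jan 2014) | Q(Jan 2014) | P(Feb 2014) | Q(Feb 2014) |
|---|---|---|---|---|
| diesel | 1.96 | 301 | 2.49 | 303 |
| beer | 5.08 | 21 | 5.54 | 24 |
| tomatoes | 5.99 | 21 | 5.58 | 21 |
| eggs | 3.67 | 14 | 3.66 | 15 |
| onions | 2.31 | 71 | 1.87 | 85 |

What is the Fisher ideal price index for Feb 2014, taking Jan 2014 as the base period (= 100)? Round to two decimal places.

111.96

Laspeyres component (base-period weights):
ΣP(Feb 2014)Q(Jan 2014) = 2.49×301 + 5.54×21 + 5.58×21 + 3.66×14 + 1.87×71 = 749.49 + 116.34 + 117.18 + 51.24 + 132.77 = 1167.02
ΣP(Jan 2014)Q(Jan 2014) = 1.96×301 + 5.08×21 + 5.99×21 + 3.67×14 + 2.31×71 = 589.96 + 106.68 + 125.79 + 51.38 + 164.01 = 1037.82
L = 1167.02 / 1037.82 × 100 = 112.4492
Paasche component (current-period weights):
ΣP(Feb 2014)Q(Feb 2014) = 2.49×303 + 5.54×24 + 5.58×21 + 3.66×15 + 1.87×85 = 754.47 + 132.96 + 117.18 + 54.9 + 158.95 = 1218.46
ΣP(Jan 2014)Q(Feb 2014) = 1.96×303 + 5.08×24 + 5.99×21 + 3.67×15 + 2.31×85 = 593.88 + 121.92 + 125.79 + 55.05 + 196.35 = 1092.99
P = 1218.46 / 1092.99 × 100 = 111.4795
Fisher = √(L × P) = √(112.4492 × 111.4795) = 111.9633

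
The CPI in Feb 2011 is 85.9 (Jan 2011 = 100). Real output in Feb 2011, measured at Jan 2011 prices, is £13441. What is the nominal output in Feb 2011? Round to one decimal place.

11545.8

Nominal = Real × (Index/100) = 13441 × (85.9/100)
        = 13441 × 0.859 = 11545.8190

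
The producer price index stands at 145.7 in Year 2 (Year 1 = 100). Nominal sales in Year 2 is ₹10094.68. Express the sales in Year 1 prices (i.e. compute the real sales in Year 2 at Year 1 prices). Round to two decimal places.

6928.40

Real = Nominal ÷ (Index/100) = 10094.68 ÷ (145.7/100)
     = 10094.68 ÷ 1.457 = 6928.4008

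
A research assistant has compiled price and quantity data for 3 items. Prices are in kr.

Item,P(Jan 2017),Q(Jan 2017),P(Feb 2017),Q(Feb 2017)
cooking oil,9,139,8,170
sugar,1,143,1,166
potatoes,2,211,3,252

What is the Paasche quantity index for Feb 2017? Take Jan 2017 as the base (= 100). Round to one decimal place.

Paasche quantity index uses current-period prices as weights.
ΣP(Feb 2017)·Q(Feb 2017) = 8×170 + 1×166 + 3×252 = 1360 + 166 + 756 = 2282
ΣP(Feb 2017)·Q(Jan 2017) = 8×139 + 1×143 + 3×211 = 1112 + 143 + 633 = 1888
Index = 2282 / 1888 × 100 = 120.8686

120.9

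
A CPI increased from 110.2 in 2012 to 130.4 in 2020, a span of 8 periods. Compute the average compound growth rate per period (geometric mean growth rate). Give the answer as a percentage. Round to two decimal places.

2.13%

Growth factor = (130.4/110.2)^(1/8) = (1.183303)^(1/8) = 1.021262
Growth rate = 1.021262 − 1 = 0.021262 = 2.1262%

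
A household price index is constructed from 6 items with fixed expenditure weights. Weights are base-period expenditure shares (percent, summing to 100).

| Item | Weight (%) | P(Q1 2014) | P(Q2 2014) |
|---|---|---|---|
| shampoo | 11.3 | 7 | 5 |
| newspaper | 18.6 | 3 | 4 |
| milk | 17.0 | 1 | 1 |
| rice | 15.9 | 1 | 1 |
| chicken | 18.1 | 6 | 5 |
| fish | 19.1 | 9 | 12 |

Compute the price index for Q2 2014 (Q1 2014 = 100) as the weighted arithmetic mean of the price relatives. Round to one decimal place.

shampoo: 11.3 × (5/7) = 11.3 × 0.714286 = 8.0714
newspaper: 18.6 × (4/3) = 18.6 × 1.333333 = 24.8000
milk: 17.0 × (1/1) = 17.0 × 1.000000 = 17.0000
rice: 15.9 × (1/1) = 15.9 × 1.000000 = 15.9000
chicken: 18.1 × (5/6) = 18.1 × 0.833333 = 15.0833
fish: 19.1 × (12/9) = 19.1 × 1.333333 = 25.4667
Index = Σ wᵢ·(p₁ᵢ/p₀ᵢ) = 8.0714 + 24.8000 + 17.0000 + 15.9000 + 15.0833 + 25.4667 = 106.3214

106.3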